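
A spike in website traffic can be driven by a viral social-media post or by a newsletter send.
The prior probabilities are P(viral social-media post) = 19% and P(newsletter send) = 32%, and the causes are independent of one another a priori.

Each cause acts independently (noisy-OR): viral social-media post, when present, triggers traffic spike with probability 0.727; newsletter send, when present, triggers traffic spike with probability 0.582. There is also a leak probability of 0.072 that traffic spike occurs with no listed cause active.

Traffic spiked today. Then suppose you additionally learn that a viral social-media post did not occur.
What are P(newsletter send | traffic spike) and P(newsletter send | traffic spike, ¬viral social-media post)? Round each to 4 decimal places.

Under noisy-OR, P(traffic spike | causes) = 1 − (1−0.072)·∏(1−qᵢ) over the active causes.
Sum P(traffic spike|·) weighted by the priors over the 4 (viral social-media post, newsletter send) configurations:
  P(traffic spike) = 0.072*0.81*0.68 + 0.612096*0.81*0.32 + 0.746656*0.19*0.68 + 0.894102*0.19*0.32
        = 0.039658 + 0.158655 + 0.096468 + 0.054361 = 0.349142
Keeping only the newsletter send-present terms gives 0.213016, so
  P(newsletter send | traffic spike) = 0.213016 / 0.349142 ≈ 0.6101

Now condition on the additional information:
P(traffic spike | ¬viral social-media post) = 0.072·0.68 + 0.612096·0.32 = 0.048960 + 0.195871 = 0.244831
Of this, 0.195871 comes from 0.612096·0.32 (the newsletter send=true cases).
P(newsletter send | traffic spike, ¬viral social-media post) = 0.195871 / 0.244831 ≈ 0.8000
With viral social-media post excluded, newsletter send must carry more of the explanatory weight for the traffic spike.

P(newsletter send | traffic spike) ≈ 0.6101; P(newsletter send | traffic spike, ¬viral social-media post) ≈ 0.8000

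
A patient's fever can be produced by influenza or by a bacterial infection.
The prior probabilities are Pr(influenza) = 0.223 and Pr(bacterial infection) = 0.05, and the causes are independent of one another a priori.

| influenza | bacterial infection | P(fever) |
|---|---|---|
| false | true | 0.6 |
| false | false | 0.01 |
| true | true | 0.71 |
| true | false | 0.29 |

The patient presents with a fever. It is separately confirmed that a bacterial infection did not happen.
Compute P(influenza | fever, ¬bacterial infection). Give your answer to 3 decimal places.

P(influenza | fever, ¬bacterial infection) ≈ 0.893

For the numerator, keep only influenza=true terms: 0.29×0.223 = 0.064670
Denominator P(fever | ¬bacterial infection): 0.01×0.777 + 0.29×0.223 = 0.072440
Posterior = 0.064670 / 0.072440 ≈ 0.893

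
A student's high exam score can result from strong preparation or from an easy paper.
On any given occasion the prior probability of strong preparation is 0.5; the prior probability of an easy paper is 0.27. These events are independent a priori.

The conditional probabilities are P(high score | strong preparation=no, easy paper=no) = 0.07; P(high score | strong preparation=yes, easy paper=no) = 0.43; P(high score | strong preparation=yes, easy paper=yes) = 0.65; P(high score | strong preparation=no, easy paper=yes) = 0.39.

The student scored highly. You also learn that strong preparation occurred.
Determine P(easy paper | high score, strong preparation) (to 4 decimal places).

For the numerator, keep only easy paper=true terms: 0.65×0.27 = 0.175500
The normalizing constant is 0.43×0.73 + 0.65×0.27 = 0.489400
Posterior = 0.175500 / 0.489400 ≈ 0.3586

P(easy paper | high score, strong preparation) ≈ 0.3586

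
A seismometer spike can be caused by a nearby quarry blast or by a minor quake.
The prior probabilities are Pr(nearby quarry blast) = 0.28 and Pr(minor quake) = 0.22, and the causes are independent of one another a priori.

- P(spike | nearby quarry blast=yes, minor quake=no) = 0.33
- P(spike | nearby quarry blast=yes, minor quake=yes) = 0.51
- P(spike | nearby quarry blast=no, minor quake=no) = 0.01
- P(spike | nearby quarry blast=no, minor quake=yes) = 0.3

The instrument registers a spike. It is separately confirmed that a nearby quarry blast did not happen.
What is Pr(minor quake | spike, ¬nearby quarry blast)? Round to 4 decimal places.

Pr(minor quake | spike, ¬nearby quarry blast) ≈ 0.8943

P(spike | ¬nearby quarry blast) = 0.01×0.78 + 0.3×0.22 = 0.007800 + 0.066000 = 0.073800
The minor quake-present share is 0.3×0.22 = 0.066000.
Hence the posterior is 0.066000/0.073800 ≈ 0.8943.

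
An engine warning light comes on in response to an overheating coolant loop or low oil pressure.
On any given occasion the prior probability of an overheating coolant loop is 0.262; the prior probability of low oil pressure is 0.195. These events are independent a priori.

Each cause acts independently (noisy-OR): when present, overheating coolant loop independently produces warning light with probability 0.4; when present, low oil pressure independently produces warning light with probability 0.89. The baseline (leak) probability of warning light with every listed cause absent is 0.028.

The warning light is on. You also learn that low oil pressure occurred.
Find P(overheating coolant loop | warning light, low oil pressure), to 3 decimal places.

Under noisy-OR, P(warning light | causes) = 1 − (1−0.028)·∏(1−qᵢ) over the active causes.
By total probability over both values of overheating coolant loop:
  P(warning light | low oil pressure) = 0.89308×0.738 + 0.935848×0.262
        = 0.659093 + 0.245192 = 0.904285
Keeping only the overheating coolant loop-present terms gives 0.245192, so
  P(overheating coolant loop | warning light, low oil pressure) = 0.245192 / 0.904285 ≈ 0.271

P(overheating coolant loop | warning light, low oil pressure) ≈ 0.271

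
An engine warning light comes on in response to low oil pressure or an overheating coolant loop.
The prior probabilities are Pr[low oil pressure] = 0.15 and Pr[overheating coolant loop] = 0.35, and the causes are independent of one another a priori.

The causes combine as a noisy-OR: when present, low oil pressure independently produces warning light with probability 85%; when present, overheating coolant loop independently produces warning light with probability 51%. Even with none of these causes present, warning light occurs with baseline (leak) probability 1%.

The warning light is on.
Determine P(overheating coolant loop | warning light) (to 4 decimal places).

P(overheating coolant loop | warning light) ≈ 0.6951

Under noisy-OR, P(warning light | causes) = 1 − (1−0.01)·∏(1−qᵢ) over the active causes.
Sum P(warning light|·) weighted by the priors over the 4 (low oil pressure, overheating coolant loop) configurations:
  P(warning light) = 0.01×0.85×0.65 + 0.5149×0.85×0.35 + 0.8515×0.15×0.65 + 0.927235×0.15×0.35
        = 0.005525 + 0.153183 + 0.083021 + 0.048680 = 0.290409
Configurations with overheating coolant loop contribute 0.201863, so
  P(overheating coolant loop | warning light) = 0.201863 / 0.290409 ≈ 0.6951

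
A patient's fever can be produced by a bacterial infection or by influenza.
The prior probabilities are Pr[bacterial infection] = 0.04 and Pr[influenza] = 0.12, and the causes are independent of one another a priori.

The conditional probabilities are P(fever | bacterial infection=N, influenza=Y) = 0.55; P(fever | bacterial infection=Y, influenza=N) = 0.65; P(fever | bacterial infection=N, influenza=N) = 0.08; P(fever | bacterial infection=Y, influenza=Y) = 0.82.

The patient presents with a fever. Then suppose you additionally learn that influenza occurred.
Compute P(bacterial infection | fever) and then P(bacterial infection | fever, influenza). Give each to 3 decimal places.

Enumerate the 4 (bacterial infection, influenza) configurations and weight by the priors:
  P(fever) = 0.08*0.96*0.88 + 0.55*0.96*0.12 + 0.65*0.04*0.88 + 0.82*0.04*0.12
        = 0.067584 + 0.063360 + 0.022880 + 0.003936 = 0.157760
The terms with bacterial infection present sum to 0.026816, so
  P(bacterial infection | fever) = 0.026816 / 0.157760 ≈ 0.170

Now also conditioning on influenza=true:
Sum P(fever|·) weighted by the priors over both values of bacterial infection:
  P(fever | influenza) = 0.55·0.96 + 0.82·0.04
        = 0.528000 + 0.032800 = 0.560800
Keeping only the bacterial infection-present terms gives 0.032800, so
  P(bacterial infection | fever, influenza) = 0.032800 / 0.560800 ≈ 0.058
The drop from 0.170 to 0.058 is the explaining-away (discounting) effect.

P(bacterial infection | fever) ≈ 0.170; P(bacterial infection | fever, influenza) ≈ 0.058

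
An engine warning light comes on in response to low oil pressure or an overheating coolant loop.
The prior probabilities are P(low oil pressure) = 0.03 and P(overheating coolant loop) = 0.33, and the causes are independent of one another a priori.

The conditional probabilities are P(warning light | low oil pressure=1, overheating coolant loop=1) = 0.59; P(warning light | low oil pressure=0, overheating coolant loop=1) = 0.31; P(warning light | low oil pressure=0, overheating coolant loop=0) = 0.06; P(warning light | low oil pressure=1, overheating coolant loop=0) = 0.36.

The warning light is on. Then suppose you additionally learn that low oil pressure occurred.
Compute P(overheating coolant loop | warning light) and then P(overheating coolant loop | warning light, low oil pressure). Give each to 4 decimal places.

Sum P(warning light|·) weighted by the priors over the 4 (low oil pressure, overheating coolant loop) configurations:
  P(warning light) = 0.06*0.97*0.67 + 0.31*0.97*0.33 + 0.36*0.03*0.67 + 0.59*0.03*0.33
        = 0.038994 + 0.099231 + 0.007236 + 0.005841 = 0.151302
Keeping only the overheating coolant loop-present terms gives 0.105072, so
  P(overheating coolant loop | warning light) = 0.105072 / 0.151302 ≈ 0.6945

Now condition on the additional information:
By total probability over both values of overheating coolant loop:
  P(warning light | low oil pressure) = 0.36×0.67 + 0.59×0.33
        = 0.241200 + 0.194700 = 0.435900
Configurations with overheating coolant loop contribute 0.194700, so
  P(overheating coolant loop | warning light, low oil pressure) = 0.194700 / 0.435900 ≈ 0.4467
The drop from 0.6945 to 0.4467 is the explaining-away (discounting) effect.

P(overheating coolant loop | warning light) ≈ 0.6945; P(overheating coolant loop | warning light, low oil pressure) ≈ 0.4467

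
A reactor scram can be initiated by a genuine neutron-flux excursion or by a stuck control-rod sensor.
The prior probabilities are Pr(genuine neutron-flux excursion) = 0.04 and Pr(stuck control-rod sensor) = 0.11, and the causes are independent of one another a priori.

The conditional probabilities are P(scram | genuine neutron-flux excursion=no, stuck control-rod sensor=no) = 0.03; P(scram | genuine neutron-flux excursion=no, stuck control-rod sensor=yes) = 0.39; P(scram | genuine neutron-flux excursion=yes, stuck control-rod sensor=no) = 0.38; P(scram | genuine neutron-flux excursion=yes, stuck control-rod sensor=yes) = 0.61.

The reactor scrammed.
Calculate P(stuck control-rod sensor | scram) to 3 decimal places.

P(scram) = 0.03·0.96·0.89 + 0.39·0.96·0.11 + 0.38·0.04·0.89 + 0.61·0.04·0.11 = 0.025632 + 0.041184 + 0.013528 + 0.002684 = 0.083028
The stuck control-rod sensor-present share is 0.041184 + 0.002684 = 0.043868.
P(stuck control-rod sensor | scram) = 0.043868 / 0.083028 ≈ 0.528

P(stuck control-rod sensor | scram) ≈ 0.528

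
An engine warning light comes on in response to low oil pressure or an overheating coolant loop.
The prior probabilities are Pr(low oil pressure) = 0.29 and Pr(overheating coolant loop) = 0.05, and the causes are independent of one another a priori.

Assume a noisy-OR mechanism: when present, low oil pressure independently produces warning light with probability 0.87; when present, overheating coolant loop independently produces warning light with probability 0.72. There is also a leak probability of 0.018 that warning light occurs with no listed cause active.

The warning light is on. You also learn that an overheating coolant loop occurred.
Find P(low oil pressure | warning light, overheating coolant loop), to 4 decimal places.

Under noisy-OR, P(warning light | causes) = 1 − (1−0.018)·∏(1−qᵢ) over the active causes.
Enumerate both values of low oil pressure and weight by the priors:
  P(warning light | overheating coolant loop) = 0.72504·0.71 + 0.964255·0.29
        = 0.514778 + 0.279634 = 0.794412
Configurations with low oil pressure contribute 0.279634, so
  P(low oil pressure | warning light, overheating coolant loop) = 0.279634 / 0.794412 ≈ 0.3520

P(low oil pressure | warning light, overheating coolant loop) ≈ 0.3520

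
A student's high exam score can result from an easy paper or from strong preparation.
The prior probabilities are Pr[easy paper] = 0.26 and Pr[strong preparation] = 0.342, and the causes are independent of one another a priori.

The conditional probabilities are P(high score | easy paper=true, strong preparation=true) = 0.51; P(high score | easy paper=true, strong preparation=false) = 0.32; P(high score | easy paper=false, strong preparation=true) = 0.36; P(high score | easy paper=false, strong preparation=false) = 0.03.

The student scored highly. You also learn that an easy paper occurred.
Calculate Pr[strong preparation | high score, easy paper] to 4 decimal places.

Sum P(high score|·) weighted by the priors over both values of strong preparation:
  P(high score | easy paper) = 0.32·0.658 + 0.51·0.342
        = 0.210560 + 0.174420 = 0.384980
Keeping only the strong preparation-present terms gives 0.174420, so
  P(strong preparation | high score, easy paper) = 0.174420 / 0.384980 ≈ 0.4531

Pr[strong preparation | high score, easy paper] ≈ 0.4531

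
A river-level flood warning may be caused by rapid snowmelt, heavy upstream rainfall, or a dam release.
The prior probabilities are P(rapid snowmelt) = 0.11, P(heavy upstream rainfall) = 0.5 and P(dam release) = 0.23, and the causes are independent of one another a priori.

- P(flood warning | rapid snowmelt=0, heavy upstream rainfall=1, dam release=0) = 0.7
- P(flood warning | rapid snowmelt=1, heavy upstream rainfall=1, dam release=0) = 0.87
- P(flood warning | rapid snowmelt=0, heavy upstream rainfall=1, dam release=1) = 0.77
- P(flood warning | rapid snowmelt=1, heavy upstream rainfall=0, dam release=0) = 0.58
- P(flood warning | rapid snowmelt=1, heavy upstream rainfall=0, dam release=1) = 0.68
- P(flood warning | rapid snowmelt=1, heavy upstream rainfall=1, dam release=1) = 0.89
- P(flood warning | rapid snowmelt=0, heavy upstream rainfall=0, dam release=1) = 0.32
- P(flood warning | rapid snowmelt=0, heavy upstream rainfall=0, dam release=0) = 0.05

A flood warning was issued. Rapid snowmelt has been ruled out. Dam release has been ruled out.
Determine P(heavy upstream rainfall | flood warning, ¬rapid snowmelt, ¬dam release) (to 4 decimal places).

P(flood warning | ¬rapid snowmelt, ¬dam release) = 0.05·0.5 + 0.7·0.5 = 0.025000 + 0.350000 = 0.375000
The heavy upstream rainfall-present share is 0.7·0.5 = 0.350000.
So P(heavy upstream rainfall | flood warning, ¬rapid snowmelt, ¬dam release) = 0.350000/0.375000 ≈ 0.9333.

P(heavy upstream rainfall | flood warning, ¬rapid snowmelt, ¬dam release) ≈ 0.9333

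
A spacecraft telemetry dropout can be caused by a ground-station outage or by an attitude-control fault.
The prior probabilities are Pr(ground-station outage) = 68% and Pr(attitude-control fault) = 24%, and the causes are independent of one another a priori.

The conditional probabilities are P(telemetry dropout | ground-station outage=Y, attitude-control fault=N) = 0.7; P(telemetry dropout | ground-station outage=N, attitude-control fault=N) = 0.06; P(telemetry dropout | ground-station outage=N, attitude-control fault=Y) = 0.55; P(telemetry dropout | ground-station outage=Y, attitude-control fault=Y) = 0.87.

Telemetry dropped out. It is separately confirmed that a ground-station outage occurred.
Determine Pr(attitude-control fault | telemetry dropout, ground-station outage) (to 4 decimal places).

Enumerate both values of attitude-control fault and weight by the priors:
  P(telemetry dropout | ground-station outage) = 0.7*0.76 + 0.87*0.24
        = 0.532000 + 0.208800 = 0.740800
Configurations with attitude-control fault contribute 0.208800, so
  P(attitude-control fault | telemetry dropout, ground-station outage) = 0.208800 / 0.740800 ≈ 0.2819

Pr(attitude-control fault | telemetry dropout, ground-station outage) ≈ 0.2819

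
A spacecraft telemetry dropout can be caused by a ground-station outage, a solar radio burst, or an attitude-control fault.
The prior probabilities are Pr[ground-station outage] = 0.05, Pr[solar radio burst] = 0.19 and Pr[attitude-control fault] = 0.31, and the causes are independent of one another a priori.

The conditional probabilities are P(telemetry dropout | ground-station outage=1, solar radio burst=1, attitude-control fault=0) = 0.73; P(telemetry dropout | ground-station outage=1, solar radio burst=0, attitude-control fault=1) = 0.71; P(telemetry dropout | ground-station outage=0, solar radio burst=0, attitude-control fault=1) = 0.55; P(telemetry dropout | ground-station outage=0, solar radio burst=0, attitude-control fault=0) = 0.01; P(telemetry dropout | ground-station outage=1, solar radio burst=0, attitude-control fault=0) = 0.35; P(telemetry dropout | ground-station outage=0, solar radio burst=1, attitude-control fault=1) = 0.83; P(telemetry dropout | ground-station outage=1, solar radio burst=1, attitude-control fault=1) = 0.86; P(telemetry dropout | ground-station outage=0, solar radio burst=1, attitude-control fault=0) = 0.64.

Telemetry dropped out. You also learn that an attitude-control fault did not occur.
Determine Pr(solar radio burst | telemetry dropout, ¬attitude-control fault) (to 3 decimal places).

Pr(solar radio burst | telemetry dropout, ¬attitude-control fault) ≈ 0.848

For the numerator, keep only solar radio burst=true terms: 0.115520 + 0.006935 = 0.122455
The normalizing constant is 0.01·0.95·0.81 + 0.64·0.95·0.19 + 0.35·0.05·0.81 + 0.73·0.05·0.19 = 0.144325
Posterior = 0.122455 / 0.144325 ≈ 0.848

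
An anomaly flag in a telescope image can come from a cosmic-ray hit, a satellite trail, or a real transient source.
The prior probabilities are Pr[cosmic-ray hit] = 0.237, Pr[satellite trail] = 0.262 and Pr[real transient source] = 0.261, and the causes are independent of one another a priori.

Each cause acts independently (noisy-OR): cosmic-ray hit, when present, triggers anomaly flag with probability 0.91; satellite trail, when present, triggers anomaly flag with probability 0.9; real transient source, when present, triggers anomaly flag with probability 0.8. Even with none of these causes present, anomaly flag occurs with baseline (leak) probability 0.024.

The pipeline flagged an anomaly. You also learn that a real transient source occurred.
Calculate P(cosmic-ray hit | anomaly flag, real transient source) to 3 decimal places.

P(cosmic-ray hit | anomaly flag, real transient source) ≈ 0.265

Under noisy-OR, P(anomaly flag | causes) = 1 − (1−0.024)·∏(1−qᵢ) over the active causes.
P(anomaly flag | real transient source) = 0.8048×0.763×0.738 + 0.98048×0.763×0.262 + 0.982432×0.237×0.738 + 0.998243×0.237×0.262 = 0.453178 + 0.196004 + 0.171833 + 0.061985 = 0.883000
The cosmic-ray hit-present share is 0.171833 + 0.061985 = 0.233818.
Hence the posterior is 0.233818/0.883000 ≈ 0.265.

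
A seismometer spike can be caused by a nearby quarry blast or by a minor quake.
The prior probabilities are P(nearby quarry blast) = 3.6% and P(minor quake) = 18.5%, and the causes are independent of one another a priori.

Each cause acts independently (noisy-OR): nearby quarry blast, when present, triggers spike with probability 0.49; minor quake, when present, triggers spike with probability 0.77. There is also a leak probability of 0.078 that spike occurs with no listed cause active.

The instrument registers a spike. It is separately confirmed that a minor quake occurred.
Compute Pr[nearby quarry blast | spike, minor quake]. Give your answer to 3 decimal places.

Pr[nearby quarry blast | spike, minor quake] ≈ 0.041

Under noisy-OR, P(spike | causes) = 1 − (1−0.078)·∏(1−qᵢ) over the active causes.
Sum P(spike|·) weighted by the priors over both values of nearby quarry blast:
  P(spike | minor quake) = 0.78794*0.964 + 0.891849*0.036
        = 0.759574 + 0.032107 = 0.791681
The terms with nearby quarry blast present sum to 0.032107, so
  P(nearby quarry blast | spike, minor quake) = 0.032107 / 0.791681 ≈ 0.041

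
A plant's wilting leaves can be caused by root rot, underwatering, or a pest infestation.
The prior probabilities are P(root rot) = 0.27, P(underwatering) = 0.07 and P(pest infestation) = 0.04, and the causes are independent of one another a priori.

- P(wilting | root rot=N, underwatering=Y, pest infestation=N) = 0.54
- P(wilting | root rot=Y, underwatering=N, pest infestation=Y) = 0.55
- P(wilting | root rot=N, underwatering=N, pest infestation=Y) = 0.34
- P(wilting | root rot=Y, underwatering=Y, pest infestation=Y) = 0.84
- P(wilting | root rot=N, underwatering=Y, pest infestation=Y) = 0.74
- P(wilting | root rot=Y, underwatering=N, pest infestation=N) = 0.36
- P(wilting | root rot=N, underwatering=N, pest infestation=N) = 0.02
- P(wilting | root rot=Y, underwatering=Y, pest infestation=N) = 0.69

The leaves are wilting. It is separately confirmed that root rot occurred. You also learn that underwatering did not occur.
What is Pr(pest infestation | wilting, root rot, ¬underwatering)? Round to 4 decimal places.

Weight on pest infestation=true, given the evidence: 0.55×0.04 = 0.022000
Normalizer over all consistent configurations: 0.36×0.96 + 0.55×0.04 = 0.367600
Posterior = 0.022000 / 0.367600 ≈ 0.0598

Pr(pest infestation | wilting, root rot, ¬underwatering) ≈ 0.0598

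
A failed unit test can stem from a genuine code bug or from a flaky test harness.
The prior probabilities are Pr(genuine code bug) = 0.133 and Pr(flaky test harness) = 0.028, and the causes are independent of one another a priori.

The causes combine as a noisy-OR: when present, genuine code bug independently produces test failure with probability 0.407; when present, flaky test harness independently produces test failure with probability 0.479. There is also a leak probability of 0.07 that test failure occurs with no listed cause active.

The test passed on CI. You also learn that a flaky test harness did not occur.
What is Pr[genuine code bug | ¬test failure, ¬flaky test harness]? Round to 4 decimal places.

Pr[genuine code bug | ¬test failure, ¬flaky test harness] ≈ 0.0834

Under noisy-OR, P(test failure | causes) = 1 − (1−0.07)·∏(1−qᵢ) over the active causes.
By total probability over both values of genuine code bug:
  P(¬test failure | ¬flaky test harness) = 0.93×0.867 + 0.55149×0.133
        = 0.806310 + 0.073348 = 0.879658
The terms with genuine code bug present sum to 0.073348, so
  P(genuine code bug | ¬test failure, ¬flaky test harness) = 0.073348 / 0.879658 ≈ 0.0834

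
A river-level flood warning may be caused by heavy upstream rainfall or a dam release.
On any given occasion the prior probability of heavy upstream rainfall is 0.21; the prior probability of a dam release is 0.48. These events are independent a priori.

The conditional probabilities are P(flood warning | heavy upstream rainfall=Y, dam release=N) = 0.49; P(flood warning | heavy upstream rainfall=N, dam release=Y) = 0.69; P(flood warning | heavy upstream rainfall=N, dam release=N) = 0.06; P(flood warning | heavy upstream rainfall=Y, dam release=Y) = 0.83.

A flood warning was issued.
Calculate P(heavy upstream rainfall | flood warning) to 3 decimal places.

P(heavy upstream rainfall | flood warning) ≈ 0.324

P(flood warning) = 0.06×0.79×0.52 + 0.69×0.79×0.48 + 0.49×0.21×0.52 + 0.83×0.21×0.48 = 0.024648 + 0.261648 + 0.053508 + 0.083664 = 0.423468
Of this, 0.137172 comes from 0.053508 + 0.083664 (the heavy upstream rainfall=true cases).
Hence the posterior is 0.137172/0.423468 ≈ 0.324.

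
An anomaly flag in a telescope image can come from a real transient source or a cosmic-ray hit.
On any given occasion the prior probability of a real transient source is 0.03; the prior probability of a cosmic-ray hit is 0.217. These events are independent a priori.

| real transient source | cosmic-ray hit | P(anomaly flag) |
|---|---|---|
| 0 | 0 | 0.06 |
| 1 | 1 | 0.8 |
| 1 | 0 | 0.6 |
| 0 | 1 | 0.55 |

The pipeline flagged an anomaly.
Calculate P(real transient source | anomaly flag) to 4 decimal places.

P(real transient source | anomaly flag) ≈ 0.1069

Numerator (weight on configurations with real transient source): 0.014094 + 0.005208 = 0.019302
The normalizing constant is 0.06*0.97*0.783 + 0.55*0.97*0.217 + 0.6*0.03*0.783 + 0.8*0.03*0.217 = 0.180642
Posterior = 0.019302 / 0.180642 ≈ 0.1069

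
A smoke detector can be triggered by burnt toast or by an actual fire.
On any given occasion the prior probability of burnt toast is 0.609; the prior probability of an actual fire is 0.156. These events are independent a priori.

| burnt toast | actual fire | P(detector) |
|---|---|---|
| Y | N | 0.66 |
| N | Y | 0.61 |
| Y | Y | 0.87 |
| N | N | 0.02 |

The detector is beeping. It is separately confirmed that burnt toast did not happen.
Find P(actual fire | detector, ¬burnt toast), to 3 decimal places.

By total probability over both values of actual fire:
  P(detector | ¬burnt toast) = 0.02*0.844 + 0.61*0.156
        = 0.016880 + 0.095160 = 0.112040
The terms with actual fire present sum to 0.095160, so
  P(actual fire | detector, ¬burnt toast) = 0.095160 / 0.112040 ≈ 0.849

P(actual fire | detector, ¬burnt toast) ≈ 0.849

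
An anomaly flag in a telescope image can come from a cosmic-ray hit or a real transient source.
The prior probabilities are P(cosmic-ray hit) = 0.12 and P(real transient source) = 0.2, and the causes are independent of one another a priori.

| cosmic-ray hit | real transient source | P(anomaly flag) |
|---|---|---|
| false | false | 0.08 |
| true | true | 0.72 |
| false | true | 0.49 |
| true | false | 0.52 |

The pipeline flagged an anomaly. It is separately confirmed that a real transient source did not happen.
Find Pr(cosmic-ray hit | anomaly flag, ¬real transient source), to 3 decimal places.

Weight on cosmic-ray hit=true, given the evidence: 0.52·0.12 = 0.062400
Normalizer over all consistent configurations: 0.08·0.88 + 0.52·0.12 = 0.132800
Posterior = 0.062400 / 0.132800 ≈ 0.470

Pr(cosmic-ray hit | anomaly flag, ¬real transient source) ≈ 0.470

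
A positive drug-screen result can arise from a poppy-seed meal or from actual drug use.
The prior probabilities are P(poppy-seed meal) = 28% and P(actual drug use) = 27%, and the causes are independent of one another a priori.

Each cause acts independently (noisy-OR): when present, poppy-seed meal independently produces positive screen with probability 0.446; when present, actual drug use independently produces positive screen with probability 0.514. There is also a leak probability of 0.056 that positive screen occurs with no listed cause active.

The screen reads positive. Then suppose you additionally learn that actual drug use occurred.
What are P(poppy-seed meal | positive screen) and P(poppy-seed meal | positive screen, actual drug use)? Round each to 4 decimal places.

Under noisy-OR, P(positive screen | causes) = 1 − (1−0.056)·∏(1−qᵢ) over the active causes.
Sum P(positive screen|·) weighted by the priors over the 4 (poppy-seed meal, actual drug use) configurations:
  P(positive screen) = 0.056×0.72×0.73 + 0.541216×0.72×0.27 + 0.477024×0.28×0.73 + 0.745834×0.28×0.27
        = 0.029434 + 0.105212 + 0.097504 + 0.056385 = 0.288535
Keeping only the poppy-seed meal-present terms gives 0.153889, so
  P(poppy-seed meal | positive screen) = 0.153889 / 0.288535 ≈ 0.5333

Now condition on the additional information:
P(positive screen | actual drug use) = 0.541216·0.72 + 0.745834·0.28 = 0.389676 + 0.208834 = 0.598510
Of this, 0.208834 comes from 0.745834·0.28 (the poppy-seed meal=true cases).
P(poppy-seed meal | positive screen, actual drug use) = 0.208834 / 0.598510 ≈ 0.3489

P(poppy-seed meal | positive screen) ≈ 0.5333; P(poppy-seed meal | positive screen, actual drug use) ≈ 0.3489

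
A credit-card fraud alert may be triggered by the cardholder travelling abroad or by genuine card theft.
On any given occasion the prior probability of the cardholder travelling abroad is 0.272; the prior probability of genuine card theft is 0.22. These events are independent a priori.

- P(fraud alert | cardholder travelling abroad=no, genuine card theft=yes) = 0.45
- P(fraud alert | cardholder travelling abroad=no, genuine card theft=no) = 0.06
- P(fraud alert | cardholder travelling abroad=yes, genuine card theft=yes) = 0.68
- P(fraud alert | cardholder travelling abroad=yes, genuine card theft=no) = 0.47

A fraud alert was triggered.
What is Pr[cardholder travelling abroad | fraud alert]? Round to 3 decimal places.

Pr[cardholder travelling abroad | fraud alert] ≈ 0.569

By total probability over the 4 (cardholder travelling abroad, genuine card theft) configurations:
  P(fraud alert) = 0.06*0.728*0.78 + 0.45*0.728*0.22 + 0.47*0.272*0.78 + 0.68*0.272*0.22
        = 0.034070 + 0.072072 + 0.099715 + 0.040691 = 0.246548
The terms with cardholder travelling abroad present sum to 0.140406, so
  P(cardholder travelling abroad | fraud alert) = 0.140406 / 0.246548 ≈ 0.569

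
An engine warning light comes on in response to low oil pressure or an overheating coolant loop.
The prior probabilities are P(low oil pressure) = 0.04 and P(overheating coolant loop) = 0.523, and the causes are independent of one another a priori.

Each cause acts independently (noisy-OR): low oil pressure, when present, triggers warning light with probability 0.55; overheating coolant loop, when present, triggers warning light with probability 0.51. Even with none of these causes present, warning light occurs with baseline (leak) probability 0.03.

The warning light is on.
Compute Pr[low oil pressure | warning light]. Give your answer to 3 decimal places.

Pr[low oil pressure | warning light] ≈ 0.089

Under noisy-OR, P(warning light | causes) = 1 − (1−0.03)·∏(1−qᵢ) over the active causes.
Weight on low oil pressure=true, given the evidence: 0.010752 + 0.016446 = 0.027198
Normalizer over all consistent configurations: 0.03*0.96*0.477 + 0.5247*0.96*0.523 + 0.5635*0.04*0.477 + 0.786115*0.04*0.523 = 0.304377
P(low oil pressure | warning light) = 0.027198/0.304377 ≈ 0.089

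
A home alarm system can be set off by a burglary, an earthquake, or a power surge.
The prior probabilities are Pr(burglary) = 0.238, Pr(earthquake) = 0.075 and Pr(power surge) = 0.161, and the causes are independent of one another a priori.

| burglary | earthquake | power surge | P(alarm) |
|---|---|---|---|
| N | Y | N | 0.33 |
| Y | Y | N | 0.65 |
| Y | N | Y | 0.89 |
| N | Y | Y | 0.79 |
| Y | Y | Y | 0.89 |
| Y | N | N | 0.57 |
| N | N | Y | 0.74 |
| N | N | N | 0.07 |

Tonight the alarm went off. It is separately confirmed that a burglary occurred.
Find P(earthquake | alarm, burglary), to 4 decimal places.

P(earthquake | alarm, burglary) ≈ 0.0824

P(alarm | burglary) = 0.57×0.925×0.839 + 0.89×0.925×0.161 + 0.65×0.075×0.839 + 0.89×0.075×0.161 = 0.442363 + 0.132543 + 0.040901 + 0.010747 = 0.626554
The earthquake-present share is 0.040901 + 0.010747 = 0.051648.
So P(earthquake | alarm, burglary) = 0.051648/0.626554 ≈ 0.0824.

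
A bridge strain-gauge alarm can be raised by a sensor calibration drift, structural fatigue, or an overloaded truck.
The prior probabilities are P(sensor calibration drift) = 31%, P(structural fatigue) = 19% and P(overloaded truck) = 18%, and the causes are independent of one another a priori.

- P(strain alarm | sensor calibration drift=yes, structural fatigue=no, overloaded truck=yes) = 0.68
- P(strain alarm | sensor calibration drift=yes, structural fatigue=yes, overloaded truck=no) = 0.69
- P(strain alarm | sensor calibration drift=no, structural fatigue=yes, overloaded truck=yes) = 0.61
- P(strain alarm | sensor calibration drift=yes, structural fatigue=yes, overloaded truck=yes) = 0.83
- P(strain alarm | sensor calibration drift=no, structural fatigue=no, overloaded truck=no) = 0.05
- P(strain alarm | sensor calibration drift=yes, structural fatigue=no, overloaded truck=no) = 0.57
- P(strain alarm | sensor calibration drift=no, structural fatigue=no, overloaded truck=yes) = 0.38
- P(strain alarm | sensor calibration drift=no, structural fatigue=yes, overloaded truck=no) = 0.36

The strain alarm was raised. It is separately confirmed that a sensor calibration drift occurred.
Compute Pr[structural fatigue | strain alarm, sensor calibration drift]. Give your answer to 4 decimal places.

For the numerator, keep only structural fatigue=true terms: 0.107502 + 0.028386 = 0.135888
The normalizing constant is 0.57×0.81×0.82 + 0.68×0.81×0.18 + 0.69×0.19×0.82 + 0.83×0.19×0.18 = 0.613626
Posterior = 0.135888 / 0.613626 ≈ 0.2215

Pr[structural fatigue | strain alarm, sensor calibration drift] ≈ 0.2215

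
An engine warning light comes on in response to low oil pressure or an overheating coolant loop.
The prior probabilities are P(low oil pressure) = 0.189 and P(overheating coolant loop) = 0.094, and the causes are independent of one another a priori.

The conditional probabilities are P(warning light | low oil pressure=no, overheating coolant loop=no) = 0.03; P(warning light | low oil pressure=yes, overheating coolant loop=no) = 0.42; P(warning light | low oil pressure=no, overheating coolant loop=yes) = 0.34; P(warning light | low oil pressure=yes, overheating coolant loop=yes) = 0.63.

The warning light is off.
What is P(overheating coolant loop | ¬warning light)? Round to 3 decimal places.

Numerator (weight on configurations with overheating coolant loop): 0.050314 + 0.006573 = 0.056887
Normalizer over all consistent configurations: 0.97×0.811×0.906 + 0.66×0.811×0.094 + 0.58×0.189×0.906 + 0.37×0.189×0.094 = 0.868926
Posterior = 0.056887 / 0.868926 ≈ 0.065

P(overheating coolant loop | ¬warning light) ≈ 0.065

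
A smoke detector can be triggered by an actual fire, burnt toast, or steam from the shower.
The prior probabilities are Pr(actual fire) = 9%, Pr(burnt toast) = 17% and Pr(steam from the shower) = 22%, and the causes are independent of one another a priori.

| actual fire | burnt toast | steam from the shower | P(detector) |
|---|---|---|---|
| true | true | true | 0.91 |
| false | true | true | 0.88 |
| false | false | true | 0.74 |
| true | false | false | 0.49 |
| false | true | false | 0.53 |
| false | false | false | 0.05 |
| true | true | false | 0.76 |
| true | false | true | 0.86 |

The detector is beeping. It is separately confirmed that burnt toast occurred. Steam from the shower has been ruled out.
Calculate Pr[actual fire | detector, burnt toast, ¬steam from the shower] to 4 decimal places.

Pr[actual fire | detector, burnt toast, ¬steam from the shower] ≈ 0.1242

P(detector | burnt toast, ¬steam from the shower) = 0.53*0.91 + 0.76*0.09 = 0.482300 + 0.068400 = 0.550700
Of this, 0.068400 comes from 0.76*0.09 (the actual fire=true cases).
Hence the posterior is 0.068400/0.550700 ≈ 0.1242.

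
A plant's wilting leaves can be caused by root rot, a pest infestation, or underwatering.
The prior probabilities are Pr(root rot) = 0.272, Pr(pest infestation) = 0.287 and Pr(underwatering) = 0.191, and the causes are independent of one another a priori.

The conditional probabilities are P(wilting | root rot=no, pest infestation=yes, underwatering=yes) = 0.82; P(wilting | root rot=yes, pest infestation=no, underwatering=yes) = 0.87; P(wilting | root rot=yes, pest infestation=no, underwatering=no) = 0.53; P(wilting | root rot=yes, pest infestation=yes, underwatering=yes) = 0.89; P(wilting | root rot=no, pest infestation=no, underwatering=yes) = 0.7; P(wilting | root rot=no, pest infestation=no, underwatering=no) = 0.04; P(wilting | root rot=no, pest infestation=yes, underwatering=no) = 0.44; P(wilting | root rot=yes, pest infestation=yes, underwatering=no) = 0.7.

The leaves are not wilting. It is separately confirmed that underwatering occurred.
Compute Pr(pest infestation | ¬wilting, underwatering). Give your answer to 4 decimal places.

Pr(pest infestation | ¬wilting, underwatering) ≈ 0.2034

Weight on pest infestation=true, given the evidence: 0.037608 + 0.008587 = 0.046195
Normalizer over all consistent configurations: 0.3*0.728*0.713 + 0.18*0.728*0.287 + 0.13*0.272*0.713 + 0.11*0.272*0.287 = 0.227126
Posterior = 0.046195 / 0.227126 ≈ 0.2034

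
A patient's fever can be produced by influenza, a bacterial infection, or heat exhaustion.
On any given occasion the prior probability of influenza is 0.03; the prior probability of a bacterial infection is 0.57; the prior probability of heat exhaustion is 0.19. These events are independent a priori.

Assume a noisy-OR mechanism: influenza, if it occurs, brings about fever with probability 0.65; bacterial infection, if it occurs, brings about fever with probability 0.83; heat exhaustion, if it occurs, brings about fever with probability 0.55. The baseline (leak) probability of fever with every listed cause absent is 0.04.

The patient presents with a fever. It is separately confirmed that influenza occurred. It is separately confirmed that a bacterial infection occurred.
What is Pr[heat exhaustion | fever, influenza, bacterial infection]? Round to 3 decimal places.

Under noisy-OR, P(fever | causes) = 1 − (1−0.04)·∏(1−qᵢ) over the active causes.
Enumerate both values of heat exhaustion and weight by the priors:
  P(fever | influenza, bacterial infection) = 0.94288*0.81 + 0.974296*0.19
        = 0.763733 + 0.185116 = 0.948849
Configurations with heat exhaustion contribute 0.185116, so
  P(heat exhaustion | fever, influenza, bacterial infection) = 0.185116 / 0.948849 ≈ 0.195

Pr[heat exhaustion | fever, influenza, bacterial infection] ≈ 0.195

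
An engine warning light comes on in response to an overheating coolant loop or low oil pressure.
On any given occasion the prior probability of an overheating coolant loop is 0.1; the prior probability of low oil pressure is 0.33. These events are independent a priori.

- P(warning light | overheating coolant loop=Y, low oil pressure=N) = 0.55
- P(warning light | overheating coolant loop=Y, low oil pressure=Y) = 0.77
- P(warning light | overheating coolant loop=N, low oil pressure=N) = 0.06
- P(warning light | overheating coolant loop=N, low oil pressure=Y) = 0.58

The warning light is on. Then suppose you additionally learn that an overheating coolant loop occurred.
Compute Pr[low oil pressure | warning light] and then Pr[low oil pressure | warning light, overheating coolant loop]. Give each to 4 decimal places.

Pr[low oil pressure | warning light] ≈ 0.7302; Pr[low oil pressure | warning light, overheating coolant loop] ≈ 0.4081

P(warning light) = 0.06*0.9*0.67 + 0.58*0.9*0.33 + 0.55*0.1*0.67 + 0.77*0.1*0.33 = 0.036180 + 0.172260 + 0.036850 + 0.025410 = 0.270700
The low oil pressure-present share is 0.172260 + 0.025410 = 0.197670.
Hence the posterior is 0.197670/0.270700 ≈ 0.7302.

Now condition on the additional information:
P(warning light | overheating coolant loop) = 0.55·0.67 + 0.77·0.33 = 0.368500 + 0.254100 = 0.622600
Restricting to configurations with low oil pressure present: 0.77·0.33 = 0.254100.
Hence the posterior is 0.254100/0.622600 ≈ 0.4081.
This is intercausal reasoning (explaining away): once overheating coolant loop accounts for the warning light, low oil pressure becomes less likely.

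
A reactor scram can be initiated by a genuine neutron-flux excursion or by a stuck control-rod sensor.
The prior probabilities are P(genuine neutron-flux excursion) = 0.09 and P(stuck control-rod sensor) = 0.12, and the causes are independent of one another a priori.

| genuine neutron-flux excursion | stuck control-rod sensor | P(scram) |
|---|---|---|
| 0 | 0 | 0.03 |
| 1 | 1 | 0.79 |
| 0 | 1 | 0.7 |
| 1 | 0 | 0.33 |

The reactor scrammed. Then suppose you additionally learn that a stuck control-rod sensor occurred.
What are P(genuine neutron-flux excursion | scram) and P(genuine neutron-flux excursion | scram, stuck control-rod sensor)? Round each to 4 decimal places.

Numerator (weight on configurations with genuine neutron-flux excursion): 0.026136 + 0.008532 = 0.034668
Normalizer over all consistent configurations: 0.03*0.91*0.88 + 0.7*0.91*0.12 + 0.33*0.09*0.88 + 0.79*0.09*0.12 = 0.135132
P(genuine neutron-flux excursion | scram) = 0.034668/0.135132 ≈ 0.2565

With the extra evidence:
P(scram | stuck control-rod sensor) = 0.7*0.91 + 0.79*0.09 = 0.637000 + 0.071100 = 0.708100
Of this, 0.071100 comes from 0.79*0.09 (the genuine neutron-flux excursion=true cases).
P(genuine neutron-flux excursion | scram, stuck control-rod sensor) = 0.071100 / 0.708100 ≈ 0.1004
The drop from 0.2565 to 0.1004 is the explaining-away (discounting) effect.

P(genuine neutron-flux excursion | scram) ≈ 0.2565; P(genuine neutron-flux excursion | scram, stuck control-rod sensor) ≈ 0.1004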